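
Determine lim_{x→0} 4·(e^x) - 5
Direct substitution at x = 0 gives -1.

Final answer: -1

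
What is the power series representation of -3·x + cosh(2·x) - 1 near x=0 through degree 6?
4·x^6/45 + 2·x^4/3 + 2·x^2 - 3·x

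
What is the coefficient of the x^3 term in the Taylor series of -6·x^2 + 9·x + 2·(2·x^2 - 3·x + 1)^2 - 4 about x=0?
Expand to order 3: -6·x^2 + 9·x + 2·(2·x^2 - 3·x + 1)^2 - 4 = -24·x^3 + 20·x^2 - 3·x - 2 + O(x^4).
The coefficient of x^3 is -24.

Final answer: -24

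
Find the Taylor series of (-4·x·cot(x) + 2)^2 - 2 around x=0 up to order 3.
2 - 16·x^2/3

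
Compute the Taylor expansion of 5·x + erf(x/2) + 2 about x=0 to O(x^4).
-x^3/(12·√(π)) + x·(1/√(π) + 5) + 2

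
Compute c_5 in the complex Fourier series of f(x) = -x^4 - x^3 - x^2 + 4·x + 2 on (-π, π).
Compute the real Fourier coefficients first: a_5 = 52/625 + 8·π^2/25, b_5 = 212/125 - 2·π^2/5.
Then c_5 = (a_5 − i·b_5)/2 = 26/625 + 4·π^2/25 - 106·i/125 + i·π^2/5.

Final answer: 26/625 + 4·π^2/25 - 106·i/125 + i·π^2/5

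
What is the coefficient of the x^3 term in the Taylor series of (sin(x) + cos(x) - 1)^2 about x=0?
Expand to order 3: (sin(x) + cos(x) - 1)^2 = -x^3 + x^2 + O(x^4).
The coefficient of x^3 is -1.

Final answer: -1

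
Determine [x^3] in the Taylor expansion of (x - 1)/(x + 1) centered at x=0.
Expand to order 3: (x - 1)/(x + 1) = 2·x^3 - 2·x^2 + 2·x - 1 + O(x^4).
The coefficient of x^3 is 2.

Final answer: 2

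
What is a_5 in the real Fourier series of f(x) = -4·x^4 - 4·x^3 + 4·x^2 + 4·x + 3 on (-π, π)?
a_5 = (1/π) ∫_{-π}^{π} f(x)·cos(5x) dx.
Evaluate the integral (use parity and integration by parts as needed): a_5 = -592/625 + 32·π^2/25.

Final answer: -592/625 + 32·π^2/25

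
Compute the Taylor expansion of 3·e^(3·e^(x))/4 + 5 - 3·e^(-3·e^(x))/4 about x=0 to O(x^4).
x^3·(3·e^(-3)/8 + 57·e^(3)/8) + x^2·(-9·e^(-3)/4 + 9·e^(3)/2) + x·(9·e^(-3)/4 + 9·e^(3)/4) - 3·e^(-3)/4 + 5 + 3·e^(3)/4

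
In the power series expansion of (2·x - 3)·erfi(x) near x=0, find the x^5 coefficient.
Expand to order 5: (2·x - 3)·erfi(x) = -3·x^5/(5·√(π)) + 4·x^4/(3·√(π)) - 2·x^3/√(π) + 4·x^2/√(π) - 6·x/√(π) + O(x^6).
The coefficient of x^5 is -3/(5·√(π)).

Final answer: -3/(5·√(π))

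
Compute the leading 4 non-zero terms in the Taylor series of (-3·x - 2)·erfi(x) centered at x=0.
-2·x^4/√(π) - 4·x^3/(3·√(π)) - 6·x^2/√(π) - 4·x/√(π)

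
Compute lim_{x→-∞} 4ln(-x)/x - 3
The quotient is an ∞/∞ indeterminate form as x → -∞.
Compare growth rates of the dominant terms (exponentials ≫ polynomials ≫ logarithms), or apply L'Hôpital's rule; the quotient → 0.
Adding the constant: 0 - 3 = -3. Limit = -3.

Final answer: -3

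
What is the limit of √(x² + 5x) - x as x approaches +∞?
This is an ∞ − ∞ indeterminate form.
Multiply and divide by the conjugate √(x²+5x) + x; the x² terms cancel, leaving (5x)/(√(x²+5x)+x) → 5/2.
Limit = 5/2.

Final answer: 5/2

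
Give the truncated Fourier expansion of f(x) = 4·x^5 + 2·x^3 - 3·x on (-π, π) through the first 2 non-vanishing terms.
(-156·π^2 + 8·π^4 + 930)·sin(x) + (-4·π^4 - 24 + 18·π^2)·sin(2·x)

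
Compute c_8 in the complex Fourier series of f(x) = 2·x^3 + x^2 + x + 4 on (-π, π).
Compute the real Fourier coefficients first: a_8 = 1/16, b_8 = -π^2/2 - 13/64.
Then c_8 = (a_8 − i·b_8)/2 = 1/32 + 13·i/128 + i·π^2/4.

Final answer: 1/32 + 13·i/128 + i·π^2/4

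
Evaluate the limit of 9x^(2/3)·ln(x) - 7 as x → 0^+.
The product is a 0·∞ indeterminate form at x → 0⁺.
Rewrite the product as 9·ln(x) / x^(-2/3) and apply L'Hôpital, or use the standard hierarchy x^(-2/3) ≫ |ln x| as x → 0⁺.
The indeterminate product → 0, so the limit = -7.

Final answer: -7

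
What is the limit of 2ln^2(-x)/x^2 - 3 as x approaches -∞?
The quotient is an ∞/∞ indeterminate form as x → -∞.
Compare growth rates of the dominant terms (exponentials ≫ polynomials ≫ logarithms), or apply L'Hôpital's rule; the quotient → 0.
Adding the constant: 0 - 3 = -3. Limit = -3.

Final answer: -3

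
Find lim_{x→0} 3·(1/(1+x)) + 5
Direct substitution at x = 0 gives 8.

Final answer: 8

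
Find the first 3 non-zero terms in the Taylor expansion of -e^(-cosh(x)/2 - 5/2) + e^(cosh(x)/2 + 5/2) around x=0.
x^4·(-e^(-3)/96 + 5·e^(3)/96) + x^2·(e^(-3)/4 + e^(3)/4) - e^(-3) + e^(3)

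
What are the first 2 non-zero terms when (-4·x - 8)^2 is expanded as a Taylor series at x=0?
64·x + 64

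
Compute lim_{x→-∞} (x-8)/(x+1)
Evaluate the dominant behaviour as x → -∞; each term tends to a finite value or vanishes.
Limit = 1.

Final answer: 1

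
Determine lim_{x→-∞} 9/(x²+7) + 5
Evaluate the dominant behaviour as x → -∞; each term tends to a finite value or vanishes.
Limit = 5.

Final answer: 5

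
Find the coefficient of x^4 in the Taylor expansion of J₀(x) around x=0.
Expand to order 4: J₀(x) = x^4/64 - x^2/4 + 1 + O(x^5).
The coefficient of x^4 is 1/64.

Final answer: 1/64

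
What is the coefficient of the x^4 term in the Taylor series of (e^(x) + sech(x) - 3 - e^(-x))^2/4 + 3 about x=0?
Expand to order 4: (e^(x) + sech(x) - 3 - e^(-x))^2/4 + 3 = 3·x^4/16 - 5·x^3/6 + 3·x^2/2 - 2·x + 4 + O(x^5).
The coefficient of x^4 is 3/16.

Final answer: 3/16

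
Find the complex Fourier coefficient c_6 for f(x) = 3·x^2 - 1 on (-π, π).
Compute the real Fourier coefficients first: a_6 = 1/3, b_6 = 0.
Then c_6 = (a_6 − i·b_6)/2 = 1/6.

Final answer: 1/6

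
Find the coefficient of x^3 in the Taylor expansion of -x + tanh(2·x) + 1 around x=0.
Expand to order 3: -x + tanh(2·x) + 1 = -8·x^3/3 + x + 1 + O(x^4).
The coefficient of x^3 is -8/3.

Final answer: -8/3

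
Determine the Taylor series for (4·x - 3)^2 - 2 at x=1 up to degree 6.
-1 + 8·(x - 1) + 16·(x - 1)^2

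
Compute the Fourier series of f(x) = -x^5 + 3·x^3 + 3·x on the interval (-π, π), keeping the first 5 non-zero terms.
(-270 - 2·π^4 + 46·π^2)·sin(x) + (-8·π^2 + 9 + π^4)·sin(2·x) + (-2·π^4/3 - 26/81 + 94·π^2/27)·sin(3·x) + (-17·π^2/8 - 45/64 + π^4/2)·sin(4·x) + (-2·π^4/5 + 522/625 + 38·π^2/25)·sin(5·x)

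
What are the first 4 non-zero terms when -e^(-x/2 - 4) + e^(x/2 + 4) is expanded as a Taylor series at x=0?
x^3·(e^(-4)/48 + e^(4)/48) + x^2·(-e^(-4)/8 + e^(4)/8) + x·(e^(-4)/2 + e^(4)/2) - e^(-4) + e^(4)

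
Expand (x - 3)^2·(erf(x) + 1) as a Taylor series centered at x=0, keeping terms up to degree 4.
4·x^4/√(π) - 4·x^3/√(π) + x^2·(1 - 12/√(π)) + x·(-6 + 18/√(π)) + 9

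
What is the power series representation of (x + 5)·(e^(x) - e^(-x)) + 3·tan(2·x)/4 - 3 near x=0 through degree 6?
x^6/60 + 197·x^5/60 + x^4/3 + 11·x^3/3 + 2·x^2 + 23·x/2 - 3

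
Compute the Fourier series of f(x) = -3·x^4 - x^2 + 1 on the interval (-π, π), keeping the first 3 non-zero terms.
(-140 + 24·π^2)·cos(x) + (8 - 6·π^2)·cos(2·x) - 3·π^4/5 - π^2/3 + 1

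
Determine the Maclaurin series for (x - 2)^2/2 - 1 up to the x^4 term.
x^2/2 - 2·x + 1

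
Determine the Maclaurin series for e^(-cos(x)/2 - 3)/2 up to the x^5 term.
x^4·e^(-7/2)/192 + x^2·e^(-7/2)/8 + e^(-7/2)/2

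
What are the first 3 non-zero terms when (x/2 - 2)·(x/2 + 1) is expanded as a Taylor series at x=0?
x^2/4 - x/2 - 2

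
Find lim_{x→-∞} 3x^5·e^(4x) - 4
The product is a 0·∞ indeterminate form at x → -∞.
Rewrite the product as 3x^5 / e^(-4x) (an ∞/∞ form) and apply L'Hôpital, or use the standard hierarchy e^(4|x|) ≫ |x^5| as x → -∞.
The indeterminate product → 0, so the limit = -4.

Final answer: -4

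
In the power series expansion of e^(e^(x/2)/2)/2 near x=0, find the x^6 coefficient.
171·e^(1/2)/655360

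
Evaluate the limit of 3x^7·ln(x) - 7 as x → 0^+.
The product is a 0·∞ indeterminate form at x → 0⁺.
Rewrite the product as 3·ln(x) / x^(-7) and apply L'Hôpital, or use the standard hierarchy x^(-7) ≫ |ln x| as x → 0⁺.
The indeterminate product → 0, so the limit = -7.

Final answer: -7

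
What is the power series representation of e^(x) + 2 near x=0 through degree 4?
x^4/24 + x^3/6 + x^2/2 + x + 3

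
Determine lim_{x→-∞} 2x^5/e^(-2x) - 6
The quotient is an ∞/∞ indeterminate form as x → -∞.
Compare growth rates of the dominant terms (exponentials ≫ polynomials ≫ logarithms), or apply L'Hôpital's rule; the quotient → 0.
Adding the constant: 0 - 6 = -6. Limit = -6.

Final answer: -6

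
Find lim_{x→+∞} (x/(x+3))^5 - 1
As x → +∞: x/(x+3) = 1/(1 + 3/x) → 1, and the 5th power of a limit-1 base also → 1; with the additive constant, 1 - 1 = 0.
Limit = 0.

Final answer: 0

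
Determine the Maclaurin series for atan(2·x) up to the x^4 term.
-8·x^3/3 + 2·x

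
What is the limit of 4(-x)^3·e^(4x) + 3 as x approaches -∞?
The product is a 0·∞ indeterminate form at x → -∞.
Rewrite the product as 4(-x)^3 / e^(-4x) (an ∞/∞ form) and apply L'Hôpital, or use the standard hierarchy e^(4|x|) ≫ |(-x)^3| as x → -∞.
The indeterminate product → 0, so the limit = 3.

Final answer: 3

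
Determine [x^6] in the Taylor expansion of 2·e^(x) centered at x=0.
Expand to order 6: 2·e^(x) = x^6/360 + x^5/60 + x^4/12 + x^3/3 + x^2 + 2·x + 2 + O(x^7).
The coefficient of x^6 is 1/360.

Final answer: 1/360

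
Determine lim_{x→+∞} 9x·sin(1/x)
As x → +∞: let u = 1/x → 0⁺; then 9·x·sin(1/x) = 9·1·sin(u)/u → 9·1·1 = 9.
Limit = 9.

Final answer: 9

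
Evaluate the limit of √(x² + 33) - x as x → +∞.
This is an ∞ − ∞ indeterminate form.
Multiply and divide by the conjugate √(x²+33) + x; the x² terms cancel, leaving 33/(√(x²+33)+x) → 0.
Limit = 0.

Final answer: 0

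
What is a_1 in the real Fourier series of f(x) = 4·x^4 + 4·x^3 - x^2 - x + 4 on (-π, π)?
a_1 = (1/π) ∫_{-π}^{π} f(x)·cos(1x) dx.
Evaluate the integral (use parity and integration by parts as needed): a_1 = 196 - 32·π^2.

Final answer: 196 - 32·π^2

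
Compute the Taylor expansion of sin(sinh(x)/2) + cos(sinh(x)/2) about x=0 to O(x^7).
-59·x^6/15360 - 23·x^5/3840 - 5·x^4/128 + x^3/16 - x^2/8 + x/2 + 1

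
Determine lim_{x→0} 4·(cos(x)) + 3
Direct substitution at x = 0 gives 7.

Final answer: 7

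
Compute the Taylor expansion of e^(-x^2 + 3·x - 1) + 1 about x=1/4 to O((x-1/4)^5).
(1 + e^(5/16))·e^(-5/16) + 5·e^(-5/16)·(x - 1/4)/2 + 17·e^(-5/16)·(x - 1/4)^2/8 + 5·e^(-5/16)·(x - 1/4)^3/48 - 383·e^(-5/16)·(x - 1/4)^4/384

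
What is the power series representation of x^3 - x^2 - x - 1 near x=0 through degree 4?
x^3 - x^2 - x - 1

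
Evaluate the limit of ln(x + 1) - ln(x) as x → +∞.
This is an ∞ − ∞ indeterminate form.
Combine the logarithms: ln(x+1) − ln(x) = ln((x+1)/(x)) = ln(1 + 1/(x)) → ln(1) = 0.
Limit = 0.

Final answer: 0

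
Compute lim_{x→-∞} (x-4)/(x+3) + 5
Evaluate the dominant behaviour as x → -∞; each term tends to a finite value or vanishes.
Limit = 6.

Final answer: 6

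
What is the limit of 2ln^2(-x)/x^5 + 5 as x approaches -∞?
The quotient is an ∞/∞ indeterminate form as x → -∞.
Compare growth rates of the dominant terms (exponentials ≫ polynomials ≫ logarithms), or apply L'Hôpital's rule; the quotient → 0.
Adding the constant: 0 + 5 = 5. Limit = 5.

Final answer: 5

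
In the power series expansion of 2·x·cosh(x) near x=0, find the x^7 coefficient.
Expand to order 7: 2·x·cosh(x) = x^7/360 + x^5/12 + x^3 + 2·x + O(x^8).
The coefficient of x^7 is 1/360.

Final answer: 1/360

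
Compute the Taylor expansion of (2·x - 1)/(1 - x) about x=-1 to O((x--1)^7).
-3/2 + (x + 1)/4 + (x + 1)^2/8 + (x + 1)^3/16 + (x + 1)^4/32 + (x + 1)^5/64 + (x + 1)^6/128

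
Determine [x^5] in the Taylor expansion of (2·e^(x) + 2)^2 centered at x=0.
Expand to order 5: (2·e^(x) + 2)^2 = 17·x^5/15 + 3·x^4 + 20·x^3/3 + 12·x^2 + 16·x + 16 + O(x^6).
The coefficient of x^5 is 17/15.

Final answer: 17/15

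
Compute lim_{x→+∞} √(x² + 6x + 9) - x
This is an ∞ − ∞ indeterminate form.
Multiply and divide by the conjugate √(x²+6x + 9) + x; the x² terms cancel, leaving (6x + 9)/(√(x²+6x + 9)+x) → 6/2 = 3.
Limit = 3.

Final answer: 3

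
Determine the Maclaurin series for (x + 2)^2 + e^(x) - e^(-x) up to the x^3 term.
x^3/3 + x^2 + 6·x + 4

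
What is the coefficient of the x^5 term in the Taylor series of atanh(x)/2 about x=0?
Expand to order 5: atanh(x)/2 = x^5/10 + x^3/6 + x/2 + O(x^6).
The coefficient of x^5 is 1/10.

Final answer: 1/10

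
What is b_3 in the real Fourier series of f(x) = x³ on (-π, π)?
b_3 = (1/π) ∫_{-π}^{π} f(x)·sin(3x) dx.
Evaluate the integral (use parity and integration by parts as needed): b_3 = -4/9 + 2·π^2/3.

Final answer: -4/9 + 2·π^2/3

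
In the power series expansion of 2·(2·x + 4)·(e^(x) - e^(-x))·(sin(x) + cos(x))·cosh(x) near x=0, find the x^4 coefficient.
Expand to order 4: 2·(2·x + 4)·(e^(x) - e^(-x))·(sin(x) + cos(x))·cosh(x) = 28·x^4/3 + 32·x^3/3 + 24·x^2 + 16·x + O(x^5).
The coefficient of x^4 is 28/3.

Final answer: 28/3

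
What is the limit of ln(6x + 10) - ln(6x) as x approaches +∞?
This is an ∞ − ∞ indeterminate form.
Combine the logarithms: ln(6x+10) − ln(6x) = ln((6x+10)/(6x)) = ln(1 + 10/(6x)) → ln(1) = 0.
Limit = 0.

Final answer: 0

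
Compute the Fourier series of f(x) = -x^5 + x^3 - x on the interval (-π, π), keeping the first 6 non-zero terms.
(-254 - 2·π^4 + 42·π^2)·sin(x) + (-6·π^2 + 10 + π^4)·sin(2·x) + (-2·π^4/3 - 170/81 + 58·π^2/27)·sin(3·x) + (-9·π^2/8 + 59/64 + π^4/2)·sin(4·x) + (-2·π^4/5 - 358/625 + 18·π^2/25)·sin(5·x) + (-14·π^2/27 + 34/81 + π^4/3)·sin(6·x)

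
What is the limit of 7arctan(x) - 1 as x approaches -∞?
Evaluate the dominant behaviour as x → -∞; each term tends to a finite value or vanishes.
Limit = -7·π/2 - 1.

Final answer: -7·π/2 - 1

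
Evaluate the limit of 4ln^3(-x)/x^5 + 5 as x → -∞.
The quotient is an ∞/∞ indeterminate form as x → -∞.
Compare growth rates of the dominant terms (exponentials ≫ polynomials ≫ logarithms), or apply L'Hôpital's rule; the quotient → 0.
Adding the constant: 0 + 5 = 5. Limit = 5.

Final answer: 5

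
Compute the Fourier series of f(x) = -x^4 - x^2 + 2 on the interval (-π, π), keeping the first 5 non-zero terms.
(-44 + 8·π^2)·cos(x) + (2 - 2·π^2)·cos(2·x) + (-4/27 + 8·π^2/9)·cos(3·x) + (-π^2/2 - 1/16)·cos(4·x) - π^4/5 - π^2/3 + 2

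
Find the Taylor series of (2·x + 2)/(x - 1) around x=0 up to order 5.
-4·x^5 - 4·x^4 - 4·x^3 - 4·x^2 - 4·x - 2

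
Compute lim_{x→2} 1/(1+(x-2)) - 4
Direct substitution at x = 2 gives -3.

Final answer: -3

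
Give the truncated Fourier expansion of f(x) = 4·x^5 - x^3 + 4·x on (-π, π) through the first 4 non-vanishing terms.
(-162·π^2 + 8·π^4 + 980)·sin(x) + (-4·π^4 - 71/2 + 21·π^2)·sin(2·x) + (-178·π^2/27 + 572/81 + 8·π^4/3)·sin(3·x) + (-2·π^4 - 25/8 + 3·π^2)·sin(4·x)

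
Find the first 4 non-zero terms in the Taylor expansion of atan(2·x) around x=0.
-128·x^7/7 + 32·x^5/5 - 8·x^3/3 + 2·x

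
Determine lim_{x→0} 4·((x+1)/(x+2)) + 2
Direct substitution at x = 0 gives 4.

Final answer: 4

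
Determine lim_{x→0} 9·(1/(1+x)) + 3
Direct substitution at x = 0 gives 12.

Final answer: 12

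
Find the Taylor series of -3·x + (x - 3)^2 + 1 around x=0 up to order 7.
x^2 - 9·x + 10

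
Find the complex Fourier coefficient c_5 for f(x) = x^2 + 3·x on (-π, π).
Compute the real Fourier coefficients first: a_5 = -4/25, b_5 = 6/5.
Then c_5 = (a_5 − i·b_5)/2 = -2/25 - 3·i/5.

Final answer: -2/25 - 3·i/5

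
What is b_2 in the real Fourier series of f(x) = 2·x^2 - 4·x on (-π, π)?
b_2 = (1/π) ∫_{-π}^{π} f(x)·sin(2x) dx.
Evaluate the integral (use parity and integration by parts as needed): b_2 = 4.

Final answer: 4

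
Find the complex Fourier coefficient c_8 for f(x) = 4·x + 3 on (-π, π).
Compute the real Fourier coefficients first: a_8 = 0, b_8 = -1.
Then c_8 = (a_8 − i·b_8)/2 = i/2.

Final answer: i/2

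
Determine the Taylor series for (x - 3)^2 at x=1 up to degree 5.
4 - 4·(x - 1) + (x - 1)^2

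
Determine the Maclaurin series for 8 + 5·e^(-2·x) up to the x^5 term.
-4·x^5/3 + 10·x^4/3 - 20·x^3/3 + 10·x^2 - 10·x + 13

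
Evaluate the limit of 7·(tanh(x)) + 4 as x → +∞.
Evaluate the dominant behaviour as x → +∞; each term tends to a finite value or vanishes.
Limit = 11.

Final answer: 11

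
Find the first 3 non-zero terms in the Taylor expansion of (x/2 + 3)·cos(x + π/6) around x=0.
x^2·(-3·√(3)/4 - 1/4) + x·(-3/2 + √(3)/4) + 3·√(3)/2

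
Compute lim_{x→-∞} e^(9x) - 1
Evaluate the dominant behaviour as x → -∞; each term tends to a finite value or vanishes.
Limit = -1.

Final answer: -1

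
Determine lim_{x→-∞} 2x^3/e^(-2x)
This is an ∞/∞ indeterminate form as x → -∞.
Compare growth rates of the dominant terms (exponentials ≫ polynomials ≫ logarithms), or apply L'Hôpital's rule; the quotient → 0.
Limit = 0.

Final answer: 0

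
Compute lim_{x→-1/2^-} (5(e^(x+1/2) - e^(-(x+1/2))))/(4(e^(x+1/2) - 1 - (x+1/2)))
Both numerator and denominator → 0 as x → -1/2^-; this is a 0/0 indeterminate form.
Expand each to leading order near x = -1/2: numerator ~ 10·(x + 1/2), denominator ~ 2·(x + 1/2)^2.
The limit of the ratio is -∞.

Final answer: -∞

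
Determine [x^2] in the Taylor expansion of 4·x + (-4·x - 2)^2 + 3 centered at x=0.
Expand to order 2: 4·x + (-4·x - 2)^2 + 3 = 16·x^2 + 20·x + 7 + O(x^3).
The coefficient of x^2 is 16.

Final answer: 16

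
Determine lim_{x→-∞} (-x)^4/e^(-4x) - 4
The quotient is an ∞/∞ indeterminate form as x → -∞.
Compare growth rates of the dominant terms (exponentials ≫ polynomials ≫ logarithms), or apply L'Hôpital's rule; the quotient → 0.
Adding the constant: 0 - 4 = -4. Limit = -4.

Final answer: -4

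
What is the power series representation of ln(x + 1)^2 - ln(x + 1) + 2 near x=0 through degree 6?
167·x^6/180 - 31·x^5/30 + 7·x^4/6 - 4·x^3/3 + 3·x^2/2 - x + 2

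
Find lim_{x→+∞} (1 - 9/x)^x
As x → +∞: this is the defining limit (1 - 9/x)^x → e^(-9).
Limit = e^(-9).

Final answer: e^(-9)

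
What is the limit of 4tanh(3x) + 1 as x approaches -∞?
Evaluate the dominant behaviour as x → -∞; each term tends to a finite value or vanishes.
Limit = -3.

Final answer: -3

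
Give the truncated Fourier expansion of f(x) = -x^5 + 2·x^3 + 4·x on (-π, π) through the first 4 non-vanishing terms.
(-256 - 2·π^4 + 44·π^2)·sin(x) + (-7·π^2 + 13/2 + π^4)·sin(2·x) + (-2·π^4/3 + 64/81 + 76·π^2/27)·sin(3·x) + (-13·π^2/8 - 89/64 + π^4/2)·sin(4·x)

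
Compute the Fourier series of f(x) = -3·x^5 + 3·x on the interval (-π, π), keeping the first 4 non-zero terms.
(-714 - 6·π^4 + 120·π^2)·sin(x) + (-15·π^2 + 39/2 + 3·π^4)·sin(2·x) + (-2·π^4 - 26/27 + 40·π^2/9)·sin(3·x) + (-15·π^2/8 - 51/64 + 3·π^4/2)·sin(4·x)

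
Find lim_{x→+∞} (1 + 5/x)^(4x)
As x → +∞: write (1 + 5/x)^(4x) = ((1 + 5/x)^x)^4 → (e^5)^4 = e^20.
Limit = e^(20).

Final answer: e^(20)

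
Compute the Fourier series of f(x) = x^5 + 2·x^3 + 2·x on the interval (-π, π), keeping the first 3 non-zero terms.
(-36·π^2 + 2·π^4 + 220)·sin(x) + (-π^4 - 13/2 + 3·π^2)·sin(2·x) + (-4·π^2/27 + 116/81 + 2·π^4/3)·sin(3·x)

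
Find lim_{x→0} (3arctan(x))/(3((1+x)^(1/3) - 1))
Both numerator and denominator → 0 as x → 0; this is a 0/0 indeterminate form.
Expand each to leading order near x = 0: numerator ~ 3·x, denominator ~ x.
The limit of the ratio is 3.

Final answer: 3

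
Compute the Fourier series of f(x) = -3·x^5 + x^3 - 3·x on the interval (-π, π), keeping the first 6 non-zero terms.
(-738 - 6·π^4 + 122·π^2)·sin(x) + (-16·π^2 + 27 + 3·π^4)·sin(2·x) + (-2·π^4 - 146/27 + 46·π^2/9)·sin(3·x) + (-19·π^2/8 + 153/64 + 3·π^4/2)·sin(4·x) + (-6·π^4/5 - 954/625 + 34·π^2/25)·sin(5·x) + (-8·π^2/9 + 31/27 + π^4)·sin(6·x)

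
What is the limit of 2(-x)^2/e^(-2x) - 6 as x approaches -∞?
The quotient is an ∞/∞ indeterminate form as x → -∞.
Compare growth rates of the dominant terms (exponentials ≫ polynomials ≫ logarithms), or apply L'Hôpital's rule; the quotient → 0.
Adding the constant: 0 - 6 = -6. Limit = -6.

Final answer: -6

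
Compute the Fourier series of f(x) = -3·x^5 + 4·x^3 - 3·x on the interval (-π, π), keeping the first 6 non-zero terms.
(-774 - 6·π^4 + 128·π^2)·sin(x) + (-19·π^2 + 63/2 + 3·π^4)·sin(2·x) + (-2·π^4 - 182/27 + 64·π^2/9)·sin(3·x) + (-31·π^2/8 + 189/64 + 3·π^4/2)·sin(4·x) + (-6·π^4/5 - 1134/625 + 64·π^2/25)·sin(5·x) + (-17·π^2/9 + 71/54 + π^4)·sin(6·x)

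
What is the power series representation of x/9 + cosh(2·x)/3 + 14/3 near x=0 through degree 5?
2·x^4/9 + 2·x^2/3 + x/9 + 5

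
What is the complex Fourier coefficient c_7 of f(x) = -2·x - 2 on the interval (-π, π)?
Compute the real Fourier coefficients first: a_7 = 0, b_7 = -4/7.
Then c_7 = (a_7 − i·b_7)/2 = 2·i/7.

Final answer: 2·i/7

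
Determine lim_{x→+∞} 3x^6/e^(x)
This is an ∞/∞ indeterminate form as x → +∞.
The exponential denominator e^(x) dominates the polynomial numerator (e^x ≫ x^6 as x → ∞), so the quotient → 0.
Limit = 0.

Final answer: 0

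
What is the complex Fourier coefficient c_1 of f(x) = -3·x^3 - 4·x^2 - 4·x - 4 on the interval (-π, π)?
Compute the real Fourier coefficients first: a_1 = 16, b_1 = 28 - 6·π^2.
Then c_1 = (a_1 − i·b_1)/2 = 8 - 14·i + 3·i·π^2.

Final answer: 8 - 14·i + 3·i·π^2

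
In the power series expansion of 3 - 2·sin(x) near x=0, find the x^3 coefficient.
Expand to order 3: 3 - 2·sin(x) = x^3/3 - 2·x + 3 + O(x^4).
The coefficient of x^3 is 1/3.

Final answer: 1/3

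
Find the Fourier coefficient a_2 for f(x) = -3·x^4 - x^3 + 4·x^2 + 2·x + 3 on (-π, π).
a_2 = (1/π) ∫_{-π}^{π} f(x)·cos(2x) dx.
Evaluate the integral (use parity and integration by parts as needed): a_2 = 13 - 6·π^2.

Final answer: 13 - 6·π^2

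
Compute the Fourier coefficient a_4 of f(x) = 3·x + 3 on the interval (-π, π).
a_4 = (1/π) ∫_{-π}^{π} f(x)·cos(4x) dx.
Evaluate the integral (use parity and integration by parts as needed): a_4 = 0.

Final answer: 0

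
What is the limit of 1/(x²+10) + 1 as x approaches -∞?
Evaluate the dominant behaviour as x → -∞; each term tends to a finite value or vanishes.
Limit = 1.

Final answer: 1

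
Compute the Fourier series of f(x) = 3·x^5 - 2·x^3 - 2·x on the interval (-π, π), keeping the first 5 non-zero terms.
(-124·π^2 + 6·π^4 + 740)·sin(x) + (-3·π^4 - 47/2 + 17·π^2)·sin(2·x) + (-52·π^2/9 + 68/27 + 2·π^4)·sin(3·x) + (-3·π^4/2 - 5/64 + 23·π^2/8)·sin(4·x) + (-44·π^2/25 - 236/625 + 6·π^4/5)·sin(5·x)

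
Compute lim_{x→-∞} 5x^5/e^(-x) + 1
The quotient is an ∞/∞ indeterminate form as x → -∞.
Compare growth rates of the dominant terms (exponentials ≫ polynomials ≫ logarithms), or apply L'Hôpital's rule; the quotient → 0.
Adding the constant: 0 + 1 = 1. Limit = 1.

Final answer: 1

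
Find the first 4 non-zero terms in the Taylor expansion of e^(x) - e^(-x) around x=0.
x^7/2520 + x^5/60 + x^3/3 + 2·x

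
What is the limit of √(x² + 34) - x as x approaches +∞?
This is an ∞ − ∞ indeterminate form.
Multiply and divide by the conjugate √(x²+34) + x; the x² terms cancel, leaving 34/(√(x²+34)+x) → 0.
Limit = 0.

Final answer: 0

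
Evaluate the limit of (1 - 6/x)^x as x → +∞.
As x → +∞: this is the defining limit (1 - 6/x)^x → e^(-6).
Limit = e^(-6).

Final answer: e^(-6)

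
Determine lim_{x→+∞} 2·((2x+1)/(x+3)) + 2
Evaluate the dominant behaviour as x → +∞; each term tends to a finite value or vanishes.
Limit = 6.

Final answer: 6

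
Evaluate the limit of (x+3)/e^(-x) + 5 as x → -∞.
The quotient is an ∞/∞ indeterminate form as x → -∞.
Compare growth rates of the dominant terms (exponentials ≫ polynomials ≫ logarithms), or apply L'Hôpital's rule; the quotient → 0.
Adding the constant: 0 + 5 = 5. Limit = 5.

Final answer: 5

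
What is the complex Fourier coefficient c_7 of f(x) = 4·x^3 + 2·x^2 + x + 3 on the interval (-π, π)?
Compute the real Fourier coefficients first: a_7 = -8/49, b_7 = 50/343 + 8·π^2/7.
Then c_7 = (a_7 − i·b_7)/2 = -4/49 - 4·i·π^2/7 - 25·i/343.

Final answer: -4/49 - 4·i·π^2/7 - 25·i/343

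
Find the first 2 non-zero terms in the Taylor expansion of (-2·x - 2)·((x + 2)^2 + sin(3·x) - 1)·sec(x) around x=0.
-20·x - 6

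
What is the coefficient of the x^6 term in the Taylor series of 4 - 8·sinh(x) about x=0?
Expand to order 6: 4 - 8·sinh(x) = -x^5/15 - 4·x^3/3 - 8·x + 4 + O(x^7).
The coefficient of x^6 is 0.

Final answer: 0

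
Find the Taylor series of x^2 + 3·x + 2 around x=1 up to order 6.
6 + 5·(x - 1) + (x - 1)^2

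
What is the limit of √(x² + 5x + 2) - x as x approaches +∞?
This is an ∞ − ∞ indeterminate form.
Multiply and divide by the conjugate √(x²+5x + 2) + x; the x² terms cancel, leaving (5x + 2)/(√(x²+5x + 2)+x) → 5/2.
Limit = 5/2.

Final answer: 5/2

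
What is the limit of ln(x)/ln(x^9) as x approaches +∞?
This is an ∞/∞ indeterminate form as x → +∞.
Write ln(x^9) = 9·ln(x), reducing the quotient to 1/9.
Limit = 1/9.

Final answer: 1/9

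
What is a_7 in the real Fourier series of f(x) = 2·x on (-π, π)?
a_7 = (1/π) ∫_{-π}^{π} f(x)·cos(7x) dx.
Evaluate the integral (use parity and integration by parts as needed): a_7 = 0.

Final answer: 0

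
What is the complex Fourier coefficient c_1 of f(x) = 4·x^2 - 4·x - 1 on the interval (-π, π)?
Compute the real Fourier coefficients first: a_1 = -16, b_1 = -8.
Then c_1 = (a_1 − i·b_1)/2 = -8 + 4·i.

Final answer: -8 + 4·i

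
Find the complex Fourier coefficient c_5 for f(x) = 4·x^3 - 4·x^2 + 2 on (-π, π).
Compute the real Fourier coefficients first: a_5 = 16/25, b_5 = -48/125 + 8·π^2/5.
Then c_5 = (a_5 − i·b_5)/2 = 8/25 - 4·i·π^2/5 + 24·i/125.

Final answer: 8/25 - 4·i·π^2/5 + 24·i/125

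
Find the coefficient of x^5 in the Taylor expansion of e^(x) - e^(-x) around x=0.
Expand to order 5: e^(x) - e^(-x) = x^5/60 + x^3/3 + 2·x + O(x^6).
The coefficient of x^5 is 1/60.

Final answer: 1/60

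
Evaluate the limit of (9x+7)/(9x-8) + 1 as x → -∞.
Evaluate the dominant behaviour as x → -∞; each term tends to a finite value or vanishes.
Limit = 2.

Final answer: 2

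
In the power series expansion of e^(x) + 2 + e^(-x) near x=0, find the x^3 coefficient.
Expand to order 3: e^(x) + 2 + e^(-x) = x^2 + 4 + O(x^4).
The coefficient of x^3 is 0.

Final answer: 0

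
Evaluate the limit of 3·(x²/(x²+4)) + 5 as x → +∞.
Evaluate the dominant behaviour as x → +∞; each term tends to a finite value or vanishes.
Limit = 8.

Final answer: 8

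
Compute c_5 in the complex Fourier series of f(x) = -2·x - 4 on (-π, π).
Compute the real Fourier coefficients first: a_5 = 0, b_5 = -4/5.
Then c_5 = (a_5 − i·b_5)/2 = 2·i/5.

Final answer: 2·i/5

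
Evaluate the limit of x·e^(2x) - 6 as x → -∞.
The product is a 0·∞ indeterminate form at x → -∞.
Rewrite the product as x / e^(-2x) (an ∞/∞ form) and apply L'Hôpital, or use the standard hierarchy e^(2|x|) ≫ |x| as x → -∞.
The indeterminate product → 0, so the limit = -6.

Final answer: -6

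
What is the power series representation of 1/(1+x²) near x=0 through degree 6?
-x^6 + x^4 - x^2 + 1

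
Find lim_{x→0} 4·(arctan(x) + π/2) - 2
Direct substitution at x = 0 gives -2 + 2·π.

Final answer: -2 + 2·π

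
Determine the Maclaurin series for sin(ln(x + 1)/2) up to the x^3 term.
7·x^3/48 - x^2/4 + x/2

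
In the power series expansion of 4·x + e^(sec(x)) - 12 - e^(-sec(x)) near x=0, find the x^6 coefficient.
Expand to order 6: 4·x + e^(sec(x)) - 12 - e^(-sec(x)) = x^6·(e^(-1)/720 + 151·e/720) + x^4·(e^(-1)/12 + e/3) + x^2·(e^(-1)/2 + e/2) + 4·x - 12 - e^(-1) + e + O(x^7).
The coefficient of x^6 is e^(-1)/720 + 151·e/720.

Final answer: e^(-1)/720 + 151·e/720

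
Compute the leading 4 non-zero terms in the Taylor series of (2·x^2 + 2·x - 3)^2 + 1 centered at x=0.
8·x^3 - 8·x^2 - 12·x + 10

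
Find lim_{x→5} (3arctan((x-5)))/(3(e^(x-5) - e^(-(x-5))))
Both numerator and denominator → 0 as x → 5; this is a 0/0 indeterminate form.
Expand each to leading order near x = 5: numerator ~ 3·(x - 5), denominator ~ 6·(x - 5).
The limit of the ratio is 1/2.

Final answer: 1/2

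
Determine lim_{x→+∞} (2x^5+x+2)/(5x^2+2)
This is an ∞/∞ indeterminate form as x → +∞.
Divide numerator and denominator by x^5 and let the lower-order terms vanish; the numerator's degree 5 exceeds the denominator's degree 2, so the quotient diverges.
Limit = ∞.

Final answer: ∞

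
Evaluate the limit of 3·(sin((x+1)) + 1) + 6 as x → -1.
Direct substitution at x = -1 gives 9.

Final answer: 9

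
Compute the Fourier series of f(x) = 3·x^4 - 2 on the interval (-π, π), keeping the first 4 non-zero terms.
(144 - 24·π^2)·cos(x) + (-9 + 6·π^2)·cos(2·x) + (16/9 - 8·π^2/3)·cos(3·x) - 2 + 3·π^4/5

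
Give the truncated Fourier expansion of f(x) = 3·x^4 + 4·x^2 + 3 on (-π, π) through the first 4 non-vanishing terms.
(128 - 24·π^2)·cos(x) + (-5 + 6·π^2)·cos(2·x) - 8·π^2·cos(3·x)/3 + 3 + 4·π^2/3 + 3·π^4/5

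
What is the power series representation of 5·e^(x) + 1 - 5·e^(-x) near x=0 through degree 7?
x^7/504 + x^5/12 + 5·x^3/3 + 10·x + 1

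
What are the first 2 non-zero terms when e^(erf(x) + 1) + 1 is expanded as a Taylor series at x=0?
2·e·x/√(π) + 1 + e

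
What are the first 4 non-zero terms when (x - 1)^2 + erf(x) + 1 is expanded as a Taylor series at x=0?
-2·x^3/(3·√(π)) + x^2 + x·(-2 + 2/√(π)) + 2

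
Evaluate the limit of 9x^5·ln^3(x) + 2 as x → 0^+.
The product is a 0·∞ indeterminate form at x → 0⁺.
Rewrite the product as 9·ln^3(x) / x^(-5) and apply L'Hôpital, or use the standard hierarchy x^(-5) ≫ |ln x|^3 as x → 0⁺.
The indeterminate product → 0, so the limit = 2.

Final answer: 2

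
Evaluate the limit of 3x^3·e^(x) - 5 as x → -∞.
The product is a 0·∞ indeterminate form at x → -∞.
Rewrite the product as 3x^3 / e^(-x) (an ∞/∞ form) and apply L'Hôpital, or use the standard hierarchy e^(|x|) ≫ |x^3| as x → -∞.
The indeterminate product → 0, so the limit = -5.

Final answer: -5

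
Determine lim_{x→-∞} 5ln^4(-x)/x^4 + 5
The quotient is an ∞/∞ indeterminate form as x → -∞.
Compare growth rates of the dominant terms (exponentials ≫ polynomials ≫ logarithms), or apply L'Hôpital's rule; the quotient → 0.
Adding the constant: 0 + 5 = 5. Limit = 5.

Final answer: 5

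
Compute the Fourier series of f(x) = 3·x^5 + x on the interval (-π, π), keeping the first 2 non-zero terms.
(-120·π^2 + 6·π^4 + 722)·sin(x) + (-3·π^4 - 47/2 + 15·π^2)·sin(2·x)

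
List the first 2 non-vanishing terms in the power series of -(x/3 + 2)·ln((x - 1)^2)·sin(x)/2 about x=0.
4·x^3/3 + 2·x^2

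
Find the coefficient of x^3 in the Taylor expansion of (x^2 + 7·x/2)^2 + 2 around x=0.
Expand to order 3: (x^2 + 7·x/2)^2 + 2 = 7·x^3 + 49·x^2/4 + 2 + O(x^4).
The coefficient of x^3 is 7.

Final answer: 7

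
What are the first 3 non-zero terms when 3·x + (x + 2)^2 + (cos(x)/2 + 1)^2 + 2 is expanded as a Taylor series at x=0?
x^2/4 + 7·x + 33/4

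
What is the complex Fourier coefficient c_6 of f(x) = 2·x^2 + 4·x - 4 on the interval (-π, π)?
Compute the real Fourier coefficients first: a_6 = 2/9, b_6 = -4/3.
Then c_6 = (a_6 − i·b_6)/2 = 1/9 + 2·i/3.

Final answer: 1/9 + 2·i/3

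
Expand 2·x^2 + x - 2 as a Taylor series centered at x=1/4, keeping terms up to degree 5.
-13/8 + 2·(x - 1/4) + 2·(x - 1/4)^2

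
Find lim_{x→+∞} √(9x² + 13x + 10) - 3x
As x → +∞: multiply by the conjugate to get (13x+10)/(√(9x²+13x+10)+3x); the denominator ~ 6x, so the limit is 13/6.
Limit = 13/6.

Final answer: 13/6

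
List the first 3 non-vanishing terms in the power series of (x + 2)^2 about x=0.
x^2 + 4·x + 4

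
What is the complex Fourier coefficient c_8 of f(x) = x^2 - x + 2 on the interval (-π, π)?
Compute the real Fourier coefficients first: a_8 = 1/16, b_8 = 1/4.
Then c_8 = (a_8 − i·b_8)/2 = 1/32 - i/8.

Final answer: 1/32 - i/8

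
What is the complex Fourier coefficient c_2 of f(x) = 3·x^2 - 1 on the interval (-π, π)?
Compute the real Fourier coefficients first: a_2 = 3, b_2 = 0.
Then c_2 = (a_2 − i·b_2)/2 = 3/2.

Final answer: 3/2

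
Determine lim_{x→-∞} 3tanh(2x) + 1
Evaluate the dominant behaviour as x → -∞; each term tends to a finite value or vanishes.
Limit = -2.

Final answer: -2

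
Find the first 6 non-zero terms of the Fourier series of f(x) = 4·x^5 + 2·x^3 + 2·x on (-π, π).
(-156·π^2 + 8·π^4 + 940)·sin(x) + (-4·π^4 - 29 + 18·π^2)·sin(2·x) + (-124·π^2/27 + 356/81 + 8·π^4/3)·sin(3·x) + (-2·π^4 - 25/16 + 3·π^2/2)·sin(4·x) + (-12·π^2/25 + 572/625 + 8·π^4/5)·sin(5·x) + (-4·π^4/3 - 55/81 + 2·π^2/27)·sin(6·x)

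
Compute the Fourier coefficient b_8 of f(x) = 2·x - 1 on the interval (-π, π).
b_8 = (1/π) ∫_{-π}^{π} f(x)·sin(8x) dx.
Evaluate the integral (use parity and integration by parts as needed): b_8 = -1/2.

Final answer: -1/2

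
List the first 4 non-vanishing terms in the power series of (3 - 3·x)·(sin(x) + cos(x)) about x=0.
5·x^4/8 + x^3 - 9·x^2/2 + 3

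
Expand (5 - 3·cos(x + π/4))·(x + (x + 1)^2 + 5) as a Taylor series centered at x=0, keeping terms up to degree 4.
-3·√(2)·x^4/8 + 9·√(2)·x^3/4 + x^2·(5 + 15·√(2)/2) + x·(9·√(2)/2 + 15) - 9·√(2) + 30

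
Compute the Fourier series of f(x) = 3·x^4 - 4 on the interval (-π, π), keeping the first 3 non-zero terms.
(144 - 24·π^2)·cos(x) + (-9 + 6·π^2)·cos(2·x) - 4 + 3·π^4/5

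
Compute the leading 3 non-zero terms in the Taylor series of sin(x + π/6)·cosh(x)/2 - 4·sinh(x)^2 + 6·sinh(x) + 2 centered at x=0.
-4·x^2 + x·(√(3)/4 + 6) + 9/4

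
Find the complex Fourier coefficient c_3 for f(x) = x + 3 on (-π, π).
Compute the real Fourier coefficients first: a_3 = 0, b_3 = 2/3.
Then c_3 = (a_3 − i·b_3)/2 = -i/3.

Final answer: -i/3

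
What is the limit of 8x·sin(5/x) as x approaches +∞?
As x → +∞: let u = 5/x → 0⁺; then 8·x·sin(5/x) = 8·5·sin(u)/u → 8·5·1 = 40.
Limit = 40.

Final answer: 40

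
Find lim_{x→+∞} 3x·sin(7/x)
As x → +∞: let u = 7/x → 0⁺; then 3·x·sin(7/x) = 3·7·sin(u)/u → 3·7·1 = 21.
Limit = 21.

Final answer: 21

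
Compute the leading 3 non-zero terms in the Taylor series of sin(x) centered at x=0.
x^5/120 - x^3/6 + x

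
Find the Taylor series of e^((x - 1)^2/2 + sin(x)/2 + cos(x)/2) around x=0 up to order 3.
-11·e·x^3/48 + 3·e·x^2/8 - e·x/2 + e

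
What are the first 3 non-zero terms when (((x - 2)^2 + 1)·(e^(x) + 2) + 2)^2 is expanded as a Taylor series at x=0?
100·x^2 - 238·x + 289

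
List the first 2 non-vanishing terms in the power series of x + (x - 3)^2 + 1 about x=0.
10 - 5·x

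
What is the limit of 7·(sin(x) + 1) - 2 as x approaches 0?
Direct substitution at x = 0 gives 5.

Final answer: 5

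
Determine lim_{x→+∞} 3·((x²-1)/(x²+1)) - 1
Evaluate the dominant behaviour as x → +∞; each term tends to a finite value or vanishes.
Limit = 2.

Final answer: 2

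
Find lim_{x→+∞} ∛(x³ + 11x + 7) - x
This is an ∞ − ∞ indeterminate form.
Multiply by (A² + AB + B²)/(A² + AB + B²) where A = ∛(x³+11x + 7), B = x to use A³ − B³ = (A−B)(A²+AB+B²); the x³ terms cancel, leaving (11x + 7)/(A²+AB+B²) with denominator ~ 3x², so the limit is 0.
Limit = 0.

Final answer: 0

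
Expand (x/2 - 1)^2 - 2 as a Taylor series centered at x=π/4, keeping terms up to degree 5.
-1 - π/4 + π^2/64 + (-1 + π/8)·(x - π/4) + (x - π/4)^2/4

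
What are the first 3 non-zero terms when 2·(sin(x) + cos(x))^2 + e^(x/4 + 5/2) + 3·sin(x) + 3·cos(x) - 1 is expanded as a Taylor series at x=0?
x^2·(-3/2 + e^(5/2)/32) + x·(e^(5/2)/4 + 7) + 4 + e^(5/2)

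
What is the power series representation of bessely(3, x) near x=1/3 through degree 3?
bessely(3, 1/3) + (bessely(2, 1/3)/2 - bessely(4, 1/3)/2)·(x - 1/3) + (bessely(5, 1/3)/8 + bessely(1, 1/3)/8 - bessely(3, 1/3)/4)·(x - 1/3)^2 + (bessely(4, 1/3)/16 + bessely(0, 1/3)/48 - bessely(2, 1/3)/16 - bessely(6, 1/3)/48)·(x - 1/3)^3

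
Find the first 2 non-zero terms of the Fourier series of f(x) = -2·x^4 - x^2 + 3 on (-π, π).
(-92 + 16·π^2)·cos(x) - 2·π^4/5 - π^2/3 + 3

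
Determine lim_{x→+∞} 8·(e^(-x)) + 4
Evaluate the dominant behaviour as x → +∞; each term tends to a finite value or vanishes.
Limit = 4.

Final answer: 4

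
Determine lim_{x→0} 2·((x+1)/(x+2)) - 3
Direct substitution at x = 0 gives -2.

Final answer: -2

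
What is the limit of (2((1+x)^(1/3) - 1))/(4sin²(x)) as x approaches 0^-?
Both numerator and denominator → 0 as x → 0^-; this is a 0/0 indeterminate form.
Expand each to leading order near x = 0: numerator ~ 2·x/3, denominator ~ 4·x^2.
The limit of the ratio is -∞.

Final answer: -∞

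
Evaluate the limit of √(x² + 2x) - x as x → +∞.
As x → +∞: multiply by the conjugate to get (2x)/(√(x²+2x)+x); the denominator ~ 2x, so the limit is 2/2 = 1.
Limit = 1.

Final answer: 1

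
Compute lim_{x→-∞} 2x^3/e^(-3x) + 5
The quotient is an ∞/∞ indeterminate form as x → -∞.
Compare growth rates of the dominant terms (exponentials ≫ polynomials ≫ logarithms), or apply L'Hôpital's rule; the quotient → 0.
Adding the constant: 0 + 5 = 5. Limit = 5.

Final answer: 5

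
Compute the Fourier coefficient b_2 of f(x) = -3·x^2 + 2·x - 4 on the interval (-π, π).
b_2 = (1/π) ∫_{-π}^{π} f(x)·sin(2x) dx.
Evaluate the integral (use parity and integration by parts as needed): b_2 = -2.

Final answer: -2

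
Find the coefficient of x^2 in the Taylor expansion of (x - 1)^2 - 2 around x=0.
Expand to order 2: (x - 1)^2 - 2 = x^2 - 2·x - 1 + O(x^3).
The coefficient of x^2 is 1.

Final answer: 1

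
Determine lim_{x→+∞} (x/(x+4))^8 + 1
As x → +∞: x/(x+4) = 1/(1 + 4/x) → 1, and the 8th power of a limit-1 base also → 1; with the additive constant, 1 + 1 = 2.
Limit = 2.

Final answer: 2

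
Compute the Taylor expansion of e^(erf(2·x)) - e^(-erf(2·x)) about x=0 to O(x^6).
x^5·(-256/(3·π^(3/2)) + 256/(15·π^(5/2)) + 64/(5·√(π))) + x^3·(-32/(3·√(π)) + 64/(3·π^(3/2))) + 8·x/√(π)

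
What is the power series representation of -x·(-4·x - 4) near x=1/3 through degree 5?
16/9 + 20·(x - 1/3)/3 + 4·(x - 1/3)^2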